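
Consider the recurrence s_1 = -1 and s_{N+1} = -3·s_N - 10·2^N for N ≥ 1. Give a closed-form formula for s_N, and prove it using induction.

s_N = -(-3)^N - 2^(N + 1)

Computing the first terms: s_1 = -1, s_2 = -17, s_3 = 11. This suggests s_N = -(-3)^N - 2^(N + 1).
When N = 1: the formula gives -1 = -1 = s_1.
Inductive step: suppose the statement holds for some i ≥ 1, so s_i = -(-3)^i - 2^(i + 1).
Then s_{i+1} = -3·s_i - 10·2^i = -3·(-(-3)^i - 2^(i + 1)) - 10·2^i = -(-3)^(i + 1) - 2^(i + 2) = -(-3)^(i+1) - 2^((i+1) + 1),
which is the claimed formula at N = i+1.
By induction, the statement is established for all N ≥ 1.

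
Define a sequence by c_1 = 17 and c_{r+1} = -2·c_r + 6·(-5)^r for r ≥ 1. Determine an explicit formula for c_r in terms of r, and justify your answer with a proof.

c_r = 7(-2)^(r - 1) - 2(-5)^r

Computing the first terms: c_1 = 17, c_2 = -64, c_3 = 278. This suggests c_r = 7(-2)^(r - 1) - 2(-5)^r.
When r = 1: the formula gives 17 = 17 = c_1.
Inductive step: assume the claim holds for r = p, so c_p = 7(-2)^(p - 1) - 2(-5)^p.
Then c_{p+1} = -2·c_p + 6·(-5)^p = -2·(7(-2)^(p - 1) - 2(-5)^p) + 6·(-5)^p = 7(-2)^p - 2(-5)^(p + 1) = 7(-2)^((p+1) - 1) - 2(-5)^(p+1),
which is the claimed formula at r = p+1.
By the principle of mathematical induction, the result holds for all r ≥ 1.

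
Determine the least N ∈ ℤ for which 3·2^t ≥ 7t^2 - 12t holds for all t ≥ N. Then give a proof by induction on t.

At t = 5: 96 < 115, so the inequality fails and N ≥ 6. We prove 3·2^t ≥ 7t^2 - 12t for all t ≥ 6.
When t = 6: 3·2^t = 192 and 7t^2 - 12t = 180, so 192 ≥ 180.
Inductive step: suppose the statement holds for some j ≥ 6, so 3·2^j ≥ 7j^2 - 12j.
Then 3·2^(j + 1) = 2·(3·2^j) ≥ 2·(7j^2 - 12j).
Also, for j ≥ 6 we have 2·(7j^2 - 12j) ≥ 7(j+1)^2 - 12(j+1), since 2·(7j^2 - 12j) − (7(j+1)^2 - 12(j+1)) = 7j^2 - 26j + 5, which is nonnegative for all j ≥ 6.
Combining, 3·2^(j + 1) ≥ 7(j+1)^2 - 12(j+1).
Hence, by induction on t, the claim holds for every t ≥ 6.
Hence the smallest such N is 6.

N = 6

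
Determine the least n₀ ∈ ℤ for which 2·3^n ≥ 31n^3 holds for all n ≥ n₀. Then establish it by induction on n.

n₀ = 9

At n = 8: 13122 < 15872, so the inequality fails and n₀ ≥ 9. We prove 2·3^n ≥ 31n^3 for all n ≥ 9.
For the base case n = 9: 2·3^n = 39366 and 31n^3 = 22599, so 39366 ≥ 22599.
Suppose the result is true for n = m, so 2·3^m ≥ 31m^3.
Then 2·3^(m + 1) = 3·(2·3^m) ≥ 3·(31m^3).
Also, for m ≥ 9 we have 3·(31m^3) ≥ 31(m+1)^3, since 3 ≥ (1 + 1/m)^3 for all m ≥ 9.
Combining, 2·3^(m + 1) ≥ 31(m+1)^3.
By induction, the statement is established for all n ≥ 9.
Hence the smallest such n₀ is 9.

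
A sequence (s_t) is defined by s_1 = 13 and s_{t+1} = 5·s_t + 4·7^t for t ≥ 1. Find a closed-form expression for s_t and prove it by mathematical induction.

Computing the first terms: s_1 = 13, s_2 = 93, s_3 = 661. This suggests s_t = -5^(t - 1) + 2·7^t.
When t = 1: the formula gives 13 = 13 = s_1.
Suppose the result is true for t = m, so s_m = -5^(m - 1) + 2·7^m.
Then s_{m+1} = 5·s_m + 4·7^m = 5·(-5^(m - 1) + 2·7^m) + 4·7^m = -5^m + 2·7^(m + 1) = -5^((m+1) - 1) + 2·7^(m+1),
which is the claimed formula at t = m+1.
By induction, the statement is established for all t ≥ 1.

s_t = -5^(t - 1) + 2·7^t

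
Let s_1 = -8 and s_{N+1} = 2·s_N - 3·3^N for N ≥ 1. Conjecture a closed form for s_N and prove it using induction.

Computing the first terms: s_1 = -8, s_2 = -25, s_3 = -77. This suggests s_N = 2^(N - 1) - 3^(N + 1).
Base step (N = 1): the formula gives -8 = -8 = s_1.
Suppose the result is true for N = r, so s_r = 2^(r - 1) - 3^(r + 1).
Then s_{r+1} = 2·s_r - 3·3^r = 2·(2^(r - 1) - 3^(r + 1)) - 3·3^r = 2^r - 3^(r + 2) = 2^((r+1) - 1) - 3^((r+1) + 1),
which is the claimed formula at N = r+1.
By the principle of mathematical induction, the result holds for all N ≥ 1.

s_N = 2^(N - 1) - 3^(N + 1)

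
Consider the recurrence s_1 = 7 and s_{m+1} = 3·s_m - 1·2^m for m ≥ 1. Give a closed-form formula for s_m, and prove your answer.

Computing the first terms: s_1 = 7, s_2 = 19, s_3 = 53. This suggests s_m = 2^m + 5·3^(m - 1).
For the base case m = 1: the formula gives 7 = 7 = s_1.
For the inductive step, assume it holds for an arbitrary k ≥ 1, so s_k = 2^k + 5·3^(k - 1).
Then s_{k+1} = 3·s_k - 1·2^k = 3·(2^k + 5·3^(k - 1)) - 1·2^k = 2^(k + 1) + 5·3^k = 2^(k+1) + 5·3^((k+1) - 1),
which is the claimed formula at m = k+1.
Hence, by induction on m, the claim holds for every m ≥ 1.

s_m = 2^m + 5·3^(m - 1)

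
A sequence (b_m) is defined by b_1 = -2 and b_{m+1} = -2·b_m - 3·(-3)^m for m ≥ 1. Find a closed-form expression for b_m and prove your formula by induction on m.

Computing the first terms: b_1 = -2, b_2 = 13, b_3 = -53. This suggests b_m = 7(-2)^(m - 1) - (-3)^(m + 1).
Base step (m = 1): the formula gives -2 = -2 = b_1.
Inductive step: suppose the statement holds for some r ≥ 1, so b_r = 7(-2)^(r - 1) - (-3)^(r + 1).
Then b_{r+1} = -2·b_r - 3·(-3)^r = -2·(7(-2)^(r - 1) - (-3)^(r + 1)) - 3·(-3)^r = 7(-2)^r - (-3)^(r + 2) = 7(-2)^((r+1) - 1) - (-3)^((r+1) + 1),
which is the claimed formula at m = r+1.
By induction, the statement is established for all m ≥ 1.

b_m = 7(-2)^(m - 1) - (-3)^(m + 1)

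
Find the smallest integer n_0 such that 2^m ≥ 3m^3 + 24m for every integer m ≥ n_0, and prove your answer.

At m = 12: 4096 < 5472, so the inequality fails and n_0 ≥ 13. We prove 2^m ≥ 3m^3 + 24m for all m ≥ 13.
Base step (m = 13): 2^m = 8192 and 3m^3 + 24m = 6903, so 8192 ≥ 6903.
Inductive step: assume the claim holds for m = r, so 2^r ≥ 3r^3 + 24r.
Then 2^(r + 1) = 2·(2^r) ≥ 2·(3r^3 + 24r).
Also, for r ≥ 13 we have 2·(3r^3 + 24r) ≥ 3(r+1)^3 + 24(r+1), since 2·(3r^3 + 24r) − (3(r+1)^3 + 24(r+1)) = 3r^3 - 9r^2 + 15r - 27, which is nonnegative for all r ≥ 13.
Combining, 2^(r + 1) ≥ 3(r+1)^3 + 24(r+1).
By induction, the statement is established for all m ≥ 13.
Hence the smallest such n_0 is 13.

n_0 = 13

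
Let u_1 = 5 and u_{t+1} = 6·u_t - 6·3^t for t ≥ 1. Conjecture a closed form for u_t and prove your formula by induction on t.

u_t = 2·3^t - 6^(t - 1)

Computing the first terms: u_1 = 5, u_2 = 12, u_3 = 18. This suggests u_t = 2·3^t - 6^(t - 1).
Base case (t = 1): the formula gives 5 = 5 = u_1.
Inductive step: assume the claim holds for t = r, so u_r = 2·3^r - 6^(r - 1).
Then u_{r+1} = 6·u_r - 6·3^r = 6·(2·3^r - 6^(r - 1)) - 6·3^r = 2·3^(r + 1) - 6^r = 2·3^(r+1) - 6^((r+1) - 1),
which is the claimed formula at t = r+1.
By the principle of mathematical induction, the result holds for all t ≥ 1.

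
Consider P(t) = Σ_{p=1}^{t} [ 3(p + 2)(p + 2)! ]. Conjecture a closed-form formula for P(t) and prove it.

We claim P(t) = 3(t + 3)! - 18 for all t ≥ 1.
For the base case t = 1: P(1) = 54, and the closed form gives 54. They agree.
Suppose the result is true for t = p, so P(p) = 3(p + 3)! - 18.
Then P(p+1) = P(p) + (3(p + 3)(p + 3)!) = (3(p + 3)! - 18) + (3(p + 3)(p + 3)!).
Simplifying, P(p+1) = 3((p+1) + 3)! - 18,
which is the closed form with t = p+1.
By induction, the statement is established for all t ≥ 1.

P(t) = 3(t + 3)! - 18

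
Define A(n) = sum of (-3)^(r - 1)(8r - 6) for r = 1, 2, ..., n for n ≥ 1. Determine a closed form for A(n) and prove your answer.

We claim A(n) = (-3)^n(-2n + 1) - 1 for all n ≥ 1.
Base step (n = 1): A(1) = 2, and the closed form gives 2. They agree.
Suppose the result is true for n = r, so A(r) = (-3)^r(-2r + 1) - 1.
Then A(r+1) = A(r) + ((-3)^r(8r + 2)) = ((-3)^r(-2r + 1) - 1) + ((-3)^r(8r + 2)).
Simplifying, A(r+1) = 6(-3)^r·r + 3(-3)^r - 1 = (-3)^(r+1)(-2(r+1) + 1) - 1,
which is the closed form with n = r+1.
Hence, by induction on n, the claim holds for every n ≥ 1.

A(n) = (-3)^n(-2n + 1) - 1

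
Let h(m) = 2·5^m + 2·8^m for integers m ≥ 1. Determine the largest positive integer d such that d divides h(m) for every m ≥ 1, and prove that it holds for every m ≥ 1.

d = 2

Computing the first values: h(1) = 26 and h(2) = 178; gcd(26, 178) = 2, so d ≤ 2.
We prove 2 | 2·5^m + 2·8^m for all m ≥ 1 by induction on m.
Base case (m = 1): h(1) = 26 = 2·(13), so 2 | h(1).
For the inductive step, assume it holds for an arbitrary i ≥ 1, i.e. 2 | h(i). Then
h(i+1) − 8·h(i) = (2·5^(i+1) + 2·8^(i+1)) − 8·(2·5^i + 2·8^i) = (2)·5^i·(5 − 8) = (-6)·5^i. Since 2 | h(i) by the inductive hypothesis, 2 | 8·h(i); and 2 | -6 since -6 = 2·-3. Therefore 2 | h(i+1).
By induction, the statement is established for all m ≥ 1.
Therefore the largest such d is 2.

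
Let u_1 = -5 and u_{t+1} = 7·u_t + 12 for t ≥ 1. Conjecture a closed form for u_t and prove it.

Computing the first terms: u_1 = -5, u_2 = -23, u_3 = -149. This suggests u_t = -3·7^(t - 1) - 2.
Base step (t = 1): the formula gives -5 = -5 = u_1.
For the inductive step, assume it holds for an arbitrary k ≥ 1, so u_k = -3·7^(k - 1) - 2.
Then u_{k+1} = 7·u_k + 12 = 7·(-3·7^(k - 1) - 2) + 12 = -3·7^k - 2 = -3·7^((k+1) - 1) - 2,
which is the claimed formula at t = k+1.
Hence, by induction on t, the claim holds for every t ≥ 1.

u_t = -3·7^(t - 1) - 2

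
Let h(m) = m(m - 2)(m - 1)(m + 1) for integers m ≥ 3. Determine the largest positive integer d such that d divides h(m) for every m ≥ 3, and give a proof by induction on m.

d = 24

Computing the first values: h(3) = 24 and h(4) = 120; gcd(24, 120) = 24, so d ≤ 24.
We prove 24 | m(m - 2)(m - 1)(m + 1) for all m ≥ 3 by induction on m.
Base step (m = 3): h(3) = 24 = 24·(1), so 24 | h(3).
Inductive step: assume the claim holds for m = j, i.e. 24 | h(j). Then
h(j+1) − h(j) = (j-1)·j·(j+1)·(j+2) − (j-2)·(j-1)·j·(j+1) = (j-1)·j·(j+1)·[(j+2) − (j-2)] = 4·(j-1)·j·(j+1). The product of 3 consecutive integers is divisible by (3)! = 6, so h(j+1) − h(j) is divisible by 4·6 = 24. By the inductive hypothesis 24 | h(j), hence 24 | h(j+1).
Hence, by induction on m, the claim holds for every m ≥ 3.
Therefore the largest such d is 24.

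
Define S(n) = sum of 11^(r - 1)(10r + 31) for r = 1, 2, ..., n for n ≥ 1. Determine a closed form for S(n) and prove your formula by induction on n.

We claim S(n) = 11^n(n + 3) - 3 for all n ≥ 1.
When n = 1: S(1) = 41, and the closed form gives 41. They agree.
Inductive step: suppose the statement holds for some r ≥ 1, so S(r) = 11^r(r + 3) - 3.
Then S(r+1) = S(r) + (11^r(10r + 41)) = (11^r(r + 3) - 3) + (11^r(10r + 41)).
Simplifying, S(r+1) = 11·11^r·r + 44·11^r - 3 = 11^(r+1)((r+1) + 3) - 3,
which is the closed form with n = r+1.
This completes the induction.

S(n) = 11^n(n + 3) - 3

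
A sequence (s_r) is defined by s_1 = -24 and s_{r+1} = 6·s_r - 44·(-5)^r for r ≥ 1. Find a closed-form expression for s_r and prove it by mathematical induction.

Computing the first terms: s_1 = -24, s_2 = 76, s_3 = -644. This suggests s_r = 4(-5)^r - 4·6^(r - 1).
Base case (r = 1): the formula gives -24 = -24 = s_1.
Suppose the result is true for r = k, so s_k = 4(-5)^k - 4·6^(k - 1).
Then s_{k+1} = 6·s_k - 44·(-5)^k = 6·(4(-5)^k - 4·6^(k - 1)) - 44·(-5)^k = 4(-5)^(k + 1) - 4·6^k = 4(-5)^(k+1) - 4·6^((k+1) - 1),
which is the claimed formula at r = k+1.
Hence, by induction on r, the claim holds for every r ≥ 1.

s_r = 4(-5)^r - 4·6^(r - 1)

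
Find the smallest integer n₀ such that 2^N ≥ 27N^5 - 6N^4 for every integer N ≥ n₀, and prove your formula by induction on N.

n₀ = 30

At N = 29: 536870912 < 549557337, so the inequality fails and n₀ ≥ 30. We prove 2^N ≥ 27N^5 - 6N^4 for all N ≥ 30.
Base case (N = 30): 2^N = 1073741824 and 27N^5 - 6N^4 = 651240000, so 1073741824 ≥ 651240000.
Inductive step: suppose the statement holds for some k ≥ 30, so 2^k ≥ 27k^5 - 6k^4.
Then 2^(k + 1) = 2·(2^k) ≥ 2·(27k^5 - 6k^4).
Also, for k ≥ 30 we have 2·(27k^5 - 6k^4) ≥ 27(k+1)^5 - 6(k+1)^4, since 2·(27k^5 - 6k^4) − (27(k+1)^5 - 6(k+1)^4) = 27k^5 - 141k^4 - 246k^3 - 234k^2 - 111k - 21, which is nonnegative for all k ≥ 30.
Combining, 2^(k + 1) ≥ 27(k+1)^5 - 6(k+1)^4.
By the principle of mathematical induction, the result holds for all N ≥ 30.
Hence the smallest such n₀ is 30.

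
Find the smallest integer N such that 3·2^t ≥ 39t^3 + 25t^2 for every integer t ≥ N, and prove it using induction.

At t = 15: 98304 < 137250, so the inequality fails and N ≥ 16. We prove 3·2^t ≥ 39t^3 + 25t^2 for all t ≥ 16.
For the base case t = 16: 3·2^t = 196608 and 39t^3 + 25t^2 = 166144, so 196608 ≥ 166144.
Inductive step: assume the claim holds for t = j, so 3·2^j ≥ 39j^3 + 25j^2.
Then 3·2^(j + 1) = 2·(3·2^j) ≥ 2·(39j^3 + 25j^2).
Also, for j ≥ 16 we have 2·(39j^3 + 25j^2) ≥ 39(j+1)^3 + 25(j+1)^2, since 2·(39j^3 + 25j^2) − (39(j+1)^3 + 25(j+1)^2) = 39j^3 - 92j^2 - 167j - 64, which is nonnegative for all j ≥ 16.
Combining, 3·2^(j + 1) ≥ 39(j+1)^3 + 25(j+1)^2.
This completes the induction.
Hence the smallest such N is 16.

N = 16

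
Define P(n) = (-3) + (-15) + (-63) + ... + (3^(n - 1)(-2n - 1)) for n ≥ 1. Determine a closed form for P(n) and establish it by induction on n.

P(n) = -3^n·n

We claim P(n) = -3^n·n for all n ≥ 1.
For the base case n = 1: P(1) = -3, and the closed form gives -3. They agree.
Suppose the result is true for n = m, so P(m) = -3^m·m.
Then P(m+1) = P(m) + (3^m(-2m - 3)) = (-3^m·m) + (3^m(-2m - 3)).
Simplifying, P(m+1) = 3^(m + 1)(-m - 1) = -3^(m+1)·(m+1),
which is the closed form with n = m+1.
This completes the induction.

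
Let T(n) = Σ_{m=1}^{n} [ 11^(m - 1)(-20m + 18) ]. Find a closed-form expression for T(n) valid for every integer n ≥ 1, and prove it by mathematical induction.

We claim T(n) = 2·11^n(-n + 1) - 2 for all n ≥ 1.
When n = 1: T(1) = -2, and the closed form gives -2. They agree.
Suppose the result is true for n = m, so T(m) = 2·11^m(-m + 1) - 2.
Then T(m+1) = T(m) + (11^m(-20m - 2)) = (2·11^m(-m + 1) - 2) + (11^m(-20m - 2)).
Simplifying, T(m+1) = -22·11^m·m - 2 = 2·11^(m+1)(-(m+1) + 1) - 2,
which is the closed form with n = m+1.
By induction, the statement is established for all n ≥ 1.

T(n) = 2·11^n(-n + 1) - 2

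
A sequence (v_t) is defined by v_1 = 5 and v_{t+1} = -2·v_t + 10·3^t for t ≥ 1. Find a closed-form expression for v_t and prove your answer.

v_t = -(-2)^(t - 1) + 2·3^t

Computing the first terms: v_1 = 5, v_2 = 20, v_3 = 50. This suggests v_t = -(-2)^(t - 1) + 2·3^t.
Base case (t = 1): the formula gives 5 = 5 = v_1.
Inductive step: assume the claim holds for t = k, so v_k = -(-2)^(k - 1) + 2·3^k.
Then v_{k+1} = -2·v_k + 10·3^k = -2·(-(-2)^(k - 1) + 2·3^k) + 10·3^k = -(-2)^k + 2·3^(k + 1) = -(-2)^((k+1) - 1) + 2·3^(k+1),
which is the claimed formula at t = k+1.
By the principle of mathematical induction, the result holds for all t ≥ 1.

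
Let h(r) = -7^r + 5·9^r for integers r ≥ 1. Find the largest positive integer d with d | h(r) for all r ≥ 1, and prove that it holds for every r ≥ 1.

d = 2

Computing the first values: h(1) = 38 and h(2) = 356; gcd(38, 356) = 2, so d ≤ 2.
We prove 2 | -7^r + 5·9^r for all r ≥ 1 by induction on r.
When r = 1: h(1) = 38 = 2·(19), so 2 | h(1).
For the inductive step, assume it holds for an arbitrary p ≥ 1, i.e. 2 | h(p). Then
h(p+1) − 9·h(p) = (-7^(p+1) + 5·9^(p+1)) − 9·(-7^p + 5·9^p) = (-1)·7^p·(7 − 9) = (2)·7^p. Since 2 | h(p) by the inductive hypothesis, 2 | 9·h(p); and 2 | 2 since 2 = 2·1. Therefore 2 | h(p+1).
Hence, by induction on r, the claim holds for every r ≥ 1.
Therefore the largest such d is 2.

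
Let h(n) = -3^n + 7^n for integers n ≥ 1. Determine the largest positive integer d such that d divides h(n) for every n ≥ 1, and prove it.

Computing the first values: h(1) = 4 and h(2) = 40; gcd(4, 40) = 4, so d ≤ 4.
We prove 4 | -3^n + 7^n for all n ≥ 1 by induction on n.
Base case (n = 1): h(1) = 4 = 4·(1), so 4 | h(1).
Suppose the result is true for n = p, i.e. 4 | h(p). Then
7^{p+1} − 3^{p+1} = 7·7^p − 3·3^p = 7·(7^p − 3^p) + (4)·3^p. The first term is divisible by 4 by the inductive hypothesis, and the second term (4)·3^p is divisible by 4 since 4 | 4. Hence 4 | h(p+1).
By induction, the statement is established for all n ≥ 1.
Therefore the largest such d is 4.

d = 4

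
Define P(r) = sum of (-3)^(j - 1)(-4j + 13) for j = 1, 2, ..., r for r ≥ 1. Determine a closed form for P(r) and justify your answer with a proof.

P(r) = (-3)^r(r - 3) + 3

We claim P(r) = (-3)^r(r - 3) + 3 for all r ≥ 1.
When r = 1: P(1) = 9, and the closed form gives 9. They agree.
Suppose the result is true for r = j, so P(j) = (-3)^j(j - 3) + 3.
Then P(j+1) = P(j) + ((-3)^j(-4j + 9)) = ((-3)^j(j - 3) + 3) + ((-3)^j(-4j + 9)).
Simplifying, P(j+1) = -3(-3)^j·j + 6(-3)^j + 3 = (-3)^(j+1)((j+1) - 3) + 3,
which is the closed form with r = j+1.
By the principle of mathematical induction, the result holds for all r ≥ 1.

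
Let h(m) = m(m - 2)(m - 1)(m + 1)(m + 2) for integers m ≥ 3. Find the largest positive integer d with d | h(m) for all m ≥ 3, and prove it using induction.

Computing the first values: h(3) = 120 and h(4) = 720; gcd(120, 720) = 120, so d ≤ 120.
We prove 120 | m(m - 2)(m - 1)(m + 1)(m + 2) for all m ≥ 3 by induction on m.
Base step (m = 3): h(3) = 120 = 120·(1), so 120 | h(3).
For the inductive step, assume it holds for an arbitrary r ≥ 3, i.e. 120 | h(r). Then
h(r+1) − h(r) = (r-1)·r·(r+1)·(r+2)·(r+3) − (r-2)·(r-1)·r·(r+1)·(r+2) = (r-1)·r·(r+1)·(r+2)·[(r+3) − (r-2)] = 5·(r-1)·r·(r+1)·(r+2). The product of 4 consecutive integers is divisible by (4)! = 24, so h(r+1) − h(r) is divisible by 5·24 = 120. By the inductive hypothesis 120 | h(r), hence 120 | h(r+1).
This completes the induction.
Therefore the largest such d is 120.

d = 120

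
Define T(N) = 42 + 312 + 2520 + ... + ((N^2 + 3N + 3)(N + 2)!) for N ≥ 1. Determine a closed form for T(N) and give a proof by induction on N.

We claim T(N) = (N + 1)(N + 3)! - 6 for all N ≥ 1.
Base step (N = 1): T(1) = 42, and the closed form gives 42. They agree.
Suppose the result is true for N = m, so T(m) = (m + 1)(m + 3)! - 6.
Then T(m+1) = T(m) + ((m^2 + 5m + 7)(m + 3)!) = ((m + 1)(m + 3)! - 6) + ((m^2 + 5m + 7)(m + 3)!).
Simplifying, T(m+1) = ((m+1) + 1)((m+1) + 3)! - 6,
which is the closed form with N = m+1.
By the principle of mathematical induction, the result holds for all N ≥ 1.

T(N) = (N + 1)(N + 3)! - 6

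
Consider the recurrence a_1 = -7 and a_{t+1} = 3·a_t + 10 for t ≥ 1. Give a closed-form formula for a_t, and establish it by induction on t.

Computing the first terms: a_1 = -7, a_2 = -11, a_3 = -23. This suggests a_t = -2·3^(t - 1) - 5.
For the base case t = 1: the formula gives -7 = -7 = a_1.
For the inductive step, assume it holds for an arbitrary p ≥ 1, so a_p = -2·3^(p - 1) - 5.
Then a_{p+1} = 3·a_p + 10 = 3·(-2·3^(p - 1) - 5) + 10 = -2·3^p - 5 = -2·3^((p+1) - 1) - 5,
which is the claimed formula at t = p+1.
Hence, by induction on t, the claim holds for every t ≥ 1.

a_t = -2·3^(t - 1) - 5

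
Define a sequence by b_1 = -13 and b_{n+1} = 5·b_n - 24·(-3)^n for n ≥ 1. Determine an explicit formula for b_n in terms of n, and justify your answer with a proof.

Computing the first terms: b_1 = -13, b_2 = 7, b_3 = -181. This suggests b_n = -(-3)^(n + 1) - 4·5^(n - 1).
Base case (n = 1): the formula gives -13 = -13 = b_1.
Inductive step: assume the claim holds for n = p, so b_p = -(-3)^(p + 1) - 4·5^(p - 1).
Then b_{p+1} = 5·b_p - 24·(-3)^p = 5·(-(-3)^(p + 1) - 4·5^(p - 1)) - 24·(-3)^p = -(-3)^(p + 2) - 4·5^p = -(-3)^((p+1) + 1) - 4·5^((p+1) - 1),
which is the claimed formula at n = p+1.
Hence, by induction on n, the claim holds for every n ≥ 1.

b_n = -(-3)^(n + 1) - 4·5^(n - 1)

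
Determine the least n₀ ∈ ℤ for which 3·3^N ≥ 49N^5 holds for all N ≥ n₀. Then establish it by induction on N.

At N = 14: 14348907 < 26353376, so the inequality fails and n₀ ≥ 15. We prove 3·3^N ≥ 49N^5 for all N ≥ 15.
For the base case N = 15: 3·3^N = 43046721 and 49N^5 = 37209375, so 43046721 ≥ 37209375.
Inductive step: assume the claim holds for N = j, so 3·3^j ≥ 49j^5.
Then 3·3^(j + 1) = 3·(3·3^j) ≥ 3·(49j^5).
Also, for j ≥ 15 we have 3·(49j^5) ≥ 49(j+1)^5, since 3 ≥ (1 + 1/j)^5 for all j ≥ 15.
Combining, 3·3^(j + 1) ≥ 49(j+1)^5.
Hence, by induction on N, the claim holds for every N ≥ 15.
Hence the smallest such n₀ is 15.

n₀ = 15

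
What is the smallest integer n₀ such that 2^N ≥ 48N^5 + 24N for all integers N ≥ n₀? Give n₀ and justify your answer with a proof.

n₀ = 31

At N = 30: 1073741824 < 1166400720, so the inequality fails and n₀ ≥ 31. We prove 2^N ≥ 48N^5 + 24N for all N ≥ 31.
For the base case N = 31: 2^N = 2147483648 and 48N^5 + 24N = 1374199992, so 2147483648 ≥ 1374199992.
Inductive step: assume the claim holds for N = m, so 2^m ≥ 48m^5 + 24m.
Then 2^(m + 1) = 2·(2^m) ≥ 2·(48m^5 + 24m).
Also, for m ≥ 31 we have 2·(48m^5 + 24m) ≥ 48(m+1)^5 + 24(m+1), since 2·(48m^5 + 24m) − (48(m+1)^5 + 24(m+1)) = 48m^5 - 240m^4 - 480m^3 - 480m^2 - 216m - 72, which is nonnegative for all m ≥ 31.
Combining, 2^(m + 1) ≥ 48(m+1)^5 + 24(m+1).
This completes the induction.
Hence the smallest such n₀ is 31.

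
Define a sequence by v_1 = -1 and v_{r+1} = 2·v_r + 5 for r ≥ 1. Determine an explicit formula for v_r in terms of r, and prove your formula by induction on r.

Computing the first terms: v_1 = -1, v_2 = 3, v_3 = 11. This suggests v_r = 2^(r + 1) - 5.
Base step (r = 1): the formula gives -1 = -1 = v_1.
Inductive step: suppose the statement holds for some k ≥ 1, so v_k = 2^(k + 1) - 5.
Then v_{k+1} = 2·v_k + 5 = 2·(2^(k + 1) - 5) + 5 = 2^(k + 2) - 5 = 2^((k+1) + 1) - 5,
which is the claimed formula at r = k+1.
This completes the induction.

v_r = 2^(r + 1) - 5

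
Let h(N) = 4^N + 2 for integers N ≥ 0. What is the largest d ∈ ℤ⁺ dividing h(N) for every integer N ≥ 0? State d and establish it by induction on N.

Computing the first values: h(0) = 3 and h(1) = 6; gcd(3, 6) = 3, so d ≤ 3.
We prove 3 | 4^N + 2 for all N ≥ 0 by induction on N.
When N = 0: h(0) = 3 = 3·(1), so 3 | h(0).
Suppose the result is true for N = i, i.e. 3 | h(i). Then
h(i+1) = 4^(i+1) + 2 = 4·(4^i + 2) - 6 = 4·h(i) - 6. The first term is divisible by 3 by the inductive hypothesis, and -6 is divisible by 3. Hence 3 | h(i+1).
Hence, by induction on N, the claim holds for every N ≥ 0.
Therefore the largest such d is 3.

d = 3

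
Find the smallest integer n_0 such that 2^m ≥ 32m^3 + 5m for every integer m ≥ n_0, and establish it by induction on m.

n_0 = 18

At m = 17: 131072 < 157301, so the inequality fails and n_0 ≥ 18. We prove 2^m ≥ 32m^3 + 5m for all m ≥ 18.
Base step (m = 18): 2^m = 262144 and 32m^3 + 5m = 186714, so 262144 ≥ 186714.
For the inductive step, assume it holds for an arbitrary j ≥ 18, so 2^j ≥ 32j^3 + 5j.
Then 2^(j + 1) = 2·(2^j) ≥ 2·(32j^3 + 5j).
Also, for j ≥ 18 we have 2·(32j^3 + 5j) ≥ 32(j+1)^3 + 5(j+1), since 2·(32j^3 + 5j) − (32(j+1)^3 + 5(j+1)) = 32j^3 - 96j^2 - 91j - 37, which is nonnegative for all j ≥ 18.
Combining, 2^(j + 1) ≥ 32(j+1)^3 + 5(j+1).
By induction, the statement is established for all m ≥ 18.
Hence the smallest such n_0 is 18.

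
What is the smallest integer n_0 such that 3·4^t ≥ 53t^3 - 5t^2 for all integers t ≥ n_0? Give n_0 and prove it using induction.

At t = 5: 3072 < 6500, so the inequality fails and n_0 ≥ 6. We prove 3·4^t ≥ 53t^3 - 5t^2 for all t ≥ 6.
For the base case t = 6: 3·4^t = 12288 and 53t^3 - 5t^2 = 11268, so 12288 ≥ 11268.
Suppose the result is true for t = r, so 3·4^r ≥ 53r^3 - 5r^2.
Then 3·4^(r + 1) = 4·(3·4^r) ≥ 4·(53r^3 - 5r^2).
Also, for r ≥ 6 we have 4·(53r^3 - 5r^2) ≥ 53(r+1)^3 - 5(r+1)^2, since 4·(53r^3 - 5r^2) − (53(r+1)^3 - 5(r+1)^2) = 159r^3 - 174r^2 - 149r - 48, which is nonnegative for all r ≥ 6.
Combining, 3·4^(r + 1) ≥ 53(r+1)^3 - 5(r+1)^2.
By the principle of mathematical induction, the result holds for all t ≥ 6.
Hence the smallest such n_0 is 6.

n_0 = 6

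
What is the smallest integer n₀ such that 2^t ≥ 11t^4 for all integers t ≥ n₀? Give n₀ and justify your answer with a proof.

n₀ = 22

At t = 21: 2097152 < 2139291, so the inequality fails and n₀ ≥ 22. We prove 2^t ≥ 11t^4 for all t ≥ 22.
When t = 22: 2^t = 4194304 and 11t^4 = 2576816, so 4194304 ≥ 2576816.
Suppose the result is true for t = m, so 2^m ≥ 11m^4.
Then 2^(m + 1) = 2·(2^m) ≥ 2·(11m^4).
Also, for m ≥ 22 we have 2·(11m^4) ≥ 11(m+1)^4, since 2 ≥ (1 + 1/m)^4 for all m ≥ 22.
Combining, 2^(m + 1) ≥ 11(m+1)^4.
Hence, by induction on t, the claim holds for every t ≥ 22.
Hence the smallest such n₀ is 22.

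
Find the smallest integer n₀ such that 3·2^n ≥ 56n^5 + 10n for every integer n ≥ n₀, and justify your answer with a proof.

n₀ = 29

At n = 28: 805306368 < 963780888, so the inequality fails and n₀ ≥ 29. We prove 3·2^n ≥ 56n^5 + 10n for all n ≥ 29.
Base case (n = 29): 3·2^n = 1610612736 and 56n^5 + 10n = 1148624634, so 1610612736 ≥ 1148624634.
Inductive step: assume the claim holds for n = j, so 3·2^j ≥ 56j^5 + 10j.
Then 3·2^(j + 1) = 2·(3·2^j) ≥ 2·(56j^5 + 10j).
Also, for j ≥ 29 we have 2·(56j^5 + 10j) ≥ 56(j+1)^5 + 10(j+1), since 2·(56j^5 + 10j) − (56(j+1)^5 + 10(j+1)) = 56j^5 - 280j^4 - 560j^3 - 560j^2 - 270j - 66, which is nonnegative for all j ≥ 29.
Combining, 3·2^(j + 1) ≥ 56(j+1)^5 + 10(j+1).
Hence, by induction on n, the claim holds for every n ≥ 29.
Hence the smallest such n₀ is 29.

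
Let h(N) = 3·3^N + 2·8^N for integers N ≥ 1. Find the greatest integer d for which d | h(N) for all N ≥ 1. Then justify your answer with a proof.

d = 5

Computing the first values: h(1) = 25 and h(2) = 155; gcd(25, 155) = 5, so d ≤ 5.
We prove 5 | 3·3^N + 2·8^N for all N ≥ 1 by induction on N.
Base step (N = 1): h(1) = 25 = 5·(5), so 5 | h(1).
Inductive step: assume the claim holds for N = j, i.e. 5 | h(j). Then
h(j+1) − 8·h(j) = (3·3^(j+1) + 2·8^(j+1)) − 8·(3·3^j + 2·8^j) = (3)·3^j·(3 − 8) = (-15)·3^j. Since 5 | h(j) by the inductive hypothesis, 5 | 8·h(j); and 5 | -15 since -15 = 5·-3. Therefore 5 | h(j+1).
This completes the induction.
Therefore the largest such d is 5.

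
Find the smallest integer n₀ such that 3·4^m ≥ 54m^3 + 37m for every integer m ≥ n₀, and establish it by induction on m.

n₀ = 6

At m = 5: 3072 < 6935, so the inequality fails and n₀ ≥ 6. We prove 3·4^m ≥ 54m^3 + 37m for all m ≥ 6.
Base case (m = 6): 3·4^m = 12288 and 54m^3 + 37m = 11886, so 12288 ≥ 11886.
Suppose the result is true for m = p, so 3·4^p ≥ 54p^3 + 37p.
Then 3·4^(p + 1) = 4·(3·4^p) ≥ 4·(54p^3 + 37p).
Also, for p ≥ 6 we have 4·(54p^3 + 37p) ≥ 54(p+1)^3 + 37(p+1), since 4·(54p^3 + 37p) − (54(p+1)^3 + 37(p+1)) = 162p^3 - 162p^2 - 51p - 91, which is nonnegative for all p ≥ 6.
Combining, 3·4^(p + 1) ≥ 54(p+1)^3 + 37(p+1).
This completes the induction.
Hence the smallest such n₀ is 6.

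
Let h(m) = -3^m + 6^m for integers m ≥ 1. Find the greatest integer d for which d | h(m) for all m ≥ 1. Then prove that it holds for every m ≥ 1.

d = 3

Computing the first values: h(1) = 3 and h(2) = 27; gcd(3, 27) = 3, so d ≤ 3.
We prove 3 | -3^m + 6^m for all m ≥ 1 by induction on m.
When m = 1: h(1) = 3 = 3·(1), so 3 | h(1).
Inductive step: suppose the statement holds for some r ≥ 1, i.e. 3 | h(r). Then
6^{r+1} − 3^{r+1} = 6·6^r − 3·3^r = 6·(6^r − 3^r) + (3)·3^r. The first term is divisible by 3 by the inductive hypothesis, and the second term (3)·3^r is divisible by 3 since 3 | 3. Hence 3 | h(r+1).
This completes the induction.
Therefore the largest such d is 3.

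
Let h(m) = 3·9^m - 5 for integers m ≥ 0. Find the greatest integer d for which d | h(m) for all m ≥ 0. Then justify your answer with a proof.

d = 2

Computing the first values: h(0) = -2 and h(1) = 22; gcd(-2, 22) = 2, so d ≤ 2.
We prove 2 | 3·9^m - 5 for all m ≥ 0 by induction on m.
When m = 0: h(0) = -2 = 2·(-1), so 2 | h(0).
Suppose the result is true for m = i, i.e. 2 | h(i). Then
h(i+1) = 3·9^(i+1) - 5 = 9·(3·9^i - 5) + 40 = 9·h(i) + 40. The first term is divisible by 2 by the inductive hypothesis, and 40 is divisible by 2. Hence 2 | h(i+1).
By induction, the statement is established for all m ≥ 0.
Therefore the largest such d is 2.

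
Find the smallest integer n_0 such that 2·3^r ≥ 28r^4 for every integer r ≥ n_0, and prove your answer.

At r = 11: 354294 < 409948, so the inequality fails and n_0 ≥ 12. We prove 2·3^r ≥ 28r^4 for all r ≥ 12.
For the base case r = 12: 2·3^r = 1062882 and 28r^4 = 580608, so 1062882 ≥ 580608.
Suppose the result is true for r = p, so 2·3^p ≥ 28p^4.
Then 2·3^(p + 1) = 3·(2·3^p) ≥ 3·(28p^4).
Also, for p ≥ 12 we have 3·(28p^4) ≥ 28(p+1)^4, since 3 ≥ (1 + 1/p)^4 for all p ≥ 12.
Combining, 2·3^(p + 1) ≥ 28(p+1)^4.
By the principle of mathematical induction, the result holds for all r ≥ 12.
Hence the smallest such n_0 is 12.

n_0 = 12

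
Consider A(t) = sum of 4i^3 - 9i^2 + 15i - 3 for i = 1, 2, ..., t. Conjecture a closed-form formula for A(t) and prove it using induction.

A(t) = t(t^3 - t^2 + 4t + 3)

We claim A(t) = t(t^3 - t^2 + 4t + 3) for all t ≥ 1.
When t = 1: A(1) = 7, and the closed form gives 7. They agree.
For the inductive step, assume it holds for an arbitrary i ≥ 1, so A(i) = i(i^3 - i^2 + 4i + 3).
Then A(i+1) = A(i) + (4i^3 + 3i^2 + 9i + 7) = (i(i^3 - i^2 + 4i + 3)) + (4i^3 + 3i^2 + 9i + 7).
Simplifying, A(i+1) = (i + 1)(i^3 + 2i^2 + 5i + 7) = (i+1)((i+1)^3 - (i+1)^2 + 4(i+1) + 3),
which is the closed form with t = i+1.
By the principle of mathematical induction, the result holds for all t ≥ 1.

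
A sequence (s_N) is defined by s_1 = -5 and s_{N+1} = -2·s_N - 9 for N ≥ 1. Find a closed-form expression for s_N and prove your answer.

s_N = (-2)^N - 3

Computing the first terms: s_1 = -5, s_2 = 1, s_3 = -11. This suggests s_N = (-2)^N - 3.
When N = 1: the formula gives -5 = -5 = s_1.
Inductive step: assume the claim holds for N = p, so s_p = (-2)^p - 3.
Then s_{p+1} = -2·s_p - 9 = -2·((-2)^p - 3) - 9 = (-2)^(p + 1) - 3,
which is the claimed formula at N = p+1.
By induction, the statement is established for all N ≥ 1.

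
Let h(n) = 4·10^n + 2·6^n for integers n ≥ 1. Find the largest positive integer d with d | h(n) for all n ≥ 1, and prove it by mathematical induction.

d = 4

Computing the first values: h(1) = 52 and h(2) = 472; gcd(52, 472) = 4, so d ≤ 4.
We prove 4 | 4·10^n + 2·6^n for all n ≥ 1 by induction on n.
Base case (n = 1): h(1) = 52 = 4·(13), so 4 | h(1).
For the inductive step, assume it holds for an arbitrary j ≥ 1, i.e. 4 | h(j). Then
h(j+1) − 10·h(j) = (4·10^(j+1) + 2·6^(j+1)) − 10·(4·10^j + 2·6^j) = (2)·6^j·(6 − 10) = (-8)·6^j. Since 4 | h(j) by the inductive hypothesis, 4 | 10·h(j); and 4 | -8 since -8 = 4·-2. Therefore 4 | h(j+1).
By induction, the statement is established for all n ≥ 1.
Therefore the largest such d is 4.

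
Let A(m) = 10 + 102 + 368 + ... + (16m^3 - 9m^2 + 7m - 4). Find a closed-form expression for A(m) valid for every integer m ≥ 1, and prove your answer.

A(m) = m(4m^3 + 5m^2 + 3m - 2)

We claim A(m) = m(4m^3 + 5m^2 + 3m - 2) for all m ≥ 1.
Base step (m = 1): A(1) = 10, and the closed form gives 10. They agree.
Inductive step: assume the claim holds for m = j, so A(j) = j(4j^3 + 5j^2 + 3j - 2).
Then A(j+1) = A(j) + (16j^3 + 39j^2 + 37j + 10) = (j(4j^3 + 5j^2 + 3j - 2)) + (16j^3 + 39j^2 + 37j + 10).
Simplifying, A(j+1) = (j + 1)(4j^3 + 17j^2 + 25j + 10) = (j+1)(4(j+1)^3 + 5(j+1)^2 + 3(j+1) - 2),
which is the closed form with m = j+1.
This completes the induction.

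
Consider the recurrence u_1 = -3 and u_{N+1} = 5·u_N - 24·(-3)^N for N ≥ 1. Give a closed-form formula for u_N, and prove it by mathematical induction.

u_N = -(-3)^(N + 1) + 6·5^(N - 1)

Computing the first terms: u_1 = -3, u_2 = 57, u_3 = 69. This suggests u_N = -(-3)^(N + 1) + 6·5^(N - 1).
When N = 1: the formula gives -3 = -3 = u_1.
Inductive step: suppose the statement holds for some i ≥ 1, so u_i = -(-3)^(i + 1) + 6·5^(i - 1).
Then u_{i+1} = 5·u_i - 24·(-3)^i = 5·(-(-3)^(i + 1) + 6·5^(i - 1)) - 24·(-3)^i = -(-3)^(i + 2) + 6·5^i = -(-3)^((i+1) + 1) + 6·5^((i+1) - 1),
which is the claimed formula at N = i+1.
By the principle of mathematical induction, the result holds for all N ≥ 1.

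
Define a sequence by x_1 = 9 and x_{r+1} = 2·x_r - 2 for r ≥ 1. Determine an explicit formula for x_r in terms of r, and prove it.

x_r = 7·2^(r - 1) + 2

Computing the first terms: x_1 = 9, x_2 = 16, x_3 = 30. This suggests x_r = 7·2^(r - 1) + 2.
When r = 1: the formula gives 9 = 9 = x_1.
For the inductive step, assume it holds for an arbitrary j ≥ 1, so x_j = 7·2^(j - 1) + 2.
Then x_{j+1} = 2·x_j - 2 = 2·(7·2^(j - 1) + 2) - 2 = 7·2^j + 2 = 7·2^((j+1) - 1) + 2,
which is the claimed formula at r = j+1.
Hence, by induction on r, the claim holds for every r ≥ 1.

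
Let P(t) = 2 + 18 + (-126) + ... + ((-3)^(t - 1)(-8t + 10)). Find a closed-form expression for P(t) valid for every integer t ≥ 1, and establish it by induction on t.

We claim P(t) = 2(-3)^t(t - 1) + 2 for all t ≥ 1.
Base case (t = 1): P(1) = 2, and the closed form gives 2. They agree.
Inductive step: assume the claim holds for t = k, so P(k) = 2(-3)^k(k - 1) + 2.
Then P(k+1) = P(k) + ((-3)^k(-8k + 2)) = (2(-3)^k(k - 1) + 2) + ((-3)^k(-8k + 2)).
Simplifying, P(k+1) = -6(-3)^k·k + 2 = 2(-3)^(k+1)((k+1) - 1) + 2,
which is the closed form with t = k+1.
Hence, by induction on t, the claim holds for every t ≥ 1.

P(t) = 2(-3)^t(t - 1) + 2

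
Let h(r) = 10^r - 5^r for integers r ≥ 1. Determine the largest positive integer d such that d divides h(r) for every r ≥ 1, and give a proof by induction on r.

d = 5

Computing the first values: h(1) = 5 and h(2) = 75; gcd(5, 75) = 5, so d ≤ 5.
We prove 5 | 10^r - 5^r for all r ≥ 1 by induction on r.
Base step (r = 1): h(1) = 5 = 5·(1), so 5 | h(1).
Inductive step: suppose the statement holds for some i ≥ 1, i.e. 5 | h(i). Then
10^{i+1} − 5^{i+1} = 10·10^i − 5·5^i = 10·(10^i − 5^i) + (5)·5^i. The first term is divisible by 5 by the inductive hypothesis, and the second term (5)·5^i is divisible by 5 since 5 | 5. Hence 5 | h(i+1).
Hence, by induction on r, the claim holds for every r ≥ 1.
Therefore the largest such d is 5.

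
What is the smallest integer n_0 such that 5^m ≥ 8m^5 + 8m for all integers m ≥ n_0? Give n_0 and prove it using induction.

n_0 = 8

At m = 7: 78125 < 134512, so the inequality fails and n_0 ≥ 8. We prove 5^m ≥ 8m^5 + 8m for all m ≥ 8.
When m = 8: 5^m = 390625 and 8m^5 + 8m = 262208, so 390625 ≥ 262208.
Inductive step: suppose the statement holds for some i ≥ 8, so 5^i ≥ 8i^5 + 8i.
Then 5^(i + 1) = 5·(5^i) ≥ 5·(8i^5 + 8i).
Also, for i ≥ 8 we have 5·(8i^5 + 8i) ≥ 8(i+1)^5 + 8(i+1), since 5·(8i^5 + 8i) − (8(i+1)^5 + 8(i+1)) = 32i^5 - 40i^4 - 80i^3 - 80i^2 - 8i - 16, which is nonnegative for all i ≥ 8.
Combining, 5^(i + 1) ≥ 8(i+1)^5 + 8(i+1).
This completes the induction.
Hence the smallest such n_0 is 8.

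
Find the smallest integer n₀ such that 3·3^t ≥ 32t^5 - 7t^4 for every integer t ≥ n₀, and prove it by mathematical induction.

n₀ = 15

At t = 14: 14348907 < 16941456, so the inequality fails and n₀ ≥ 15. We prove 3·3^t ≥ 32t^5 - 7t^4 for all t ≥ 15.
For the base case t = 15: 3·3^t = 43046721 and 32t^5 - 7t^4 = 23945625, so 43046721 ≥ 23945625.
Inductive step: suppose the statement holds for some k ≥ 15, so 3·3^k ≥ 32k^5 - 7k^4.
Then 3·3^(k + 1) = 3·(3·3^k) ≥ 3·(32k^5 - 7k^4).
Also, for k ≥ 15 we have 3·(32k^5 - 7k^4) ≥ 32(k+1)^5 - 7(k+1)^4, since 3·(32k^5 - 7k^4) − (32(k+1)^5 - 7(k+1)^4) = 64k^5 - 174k^4 - 292k^3 - 278k^2 - 132k - 25, which is nonnegative for all k ≥ 15.
Combining, 3·3^(k + 1) ≥ 32(k+1)^5 - 7(k+1)^4.
This completes the induction.
Hence the smallest such n₀ is 15.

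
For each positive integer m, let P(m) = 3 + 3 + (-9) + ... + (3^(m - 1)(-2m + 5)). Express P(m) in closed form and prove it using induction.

P(m) = 3^m(-m + 3) - 3

We claim P(m) = 3^m(-m + 3) - 3 for all m ≥ 1.
Base step (m = 1): P(1) = 3, and the closed form gives 3. They agree.
Inductive step: assume the claim holds for m = k, so P(k) = 3^k(-k + 3) - 3.
Then P(k+1) = P(k) + (3^k(-2k + 3)) = (3^k(-k + 3) - 3) + (3^k(-2k + 3)).
Simplifying, P(k+1) = -3·3^k·k + 6·3^k - 3 = 3^(k+1)(-(k+1) + 3) - 3,
which is the closed form with m = k+1.
By induction, the statement is established for all m ≥ 1.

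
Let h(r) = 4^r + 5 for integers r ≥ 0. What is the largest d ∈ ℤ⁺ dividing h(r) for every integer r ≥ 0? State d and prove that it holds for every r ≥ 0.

d = 3

Computing the first values: h(0) = 6 and h(1) = 9; gcd(6, 9) = 3, so d ≤ 3.
We prove 3 | 4^r + 5 for all r ≥ 0 by induction on r.
When r = 0: h(0) = 6 = 3·(2), so 3 | h(0).
For the inductive step, assume it holds for an arbitrary p ≥ 0, i.e. 3 | h(p). Then
h(p+1) = 4^(p+1) + 5 = 4·(4^p + 5) - 15 = 4·h(p) - 15. The first term is divisible by 3 by the inductive hypothesis, and -15 is divisible by 3. Hence 3 | h(p+1).
Hence, by induction on r, the claim holds for every r ≥ 0.
Therefore the largest such d is 3.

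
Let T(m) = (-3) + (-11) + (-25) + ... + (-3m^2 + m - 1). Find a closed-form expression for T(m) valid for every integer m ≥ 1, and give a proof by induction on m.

We claim T(m) = -m(m^2 + m + 1) for all m ≥ 1.
For the base case m = 1: T(1) = -3, and the closed form gives -3. They agree.
Suppose the result is true for m = r, so T(r) = r(-r^2 - r - 1).
Then T(r+1) = T(r) + (r - 3(r + 1)^2) = (r(-r^2 - r - 1)) + (r - 3(r + 1)^2).
Simplifying, T(r+1) = -(r + 1)(r^2 + 3r + 3) = -(r+1)((r+1)^2 + (r+1) + 1),
which is the closed form with m = r+1.
By the principle of mathematical induction, the result holds for all m ≥ 1.

T(m) = -m(m^2 + m + 1)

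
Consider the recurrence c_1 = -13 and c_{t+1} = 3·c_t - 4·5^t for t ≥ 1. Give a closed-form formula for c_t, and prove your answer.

c_t = -3^t - 2·5^t

Computing the first terms: c_1 = -13, c_2 = -59, c_3 = -277. This suggests c_t = -3^t - 2·5^t.
For the base case t = 1: the formula gives -13 = -13 = c_1.
Suppose the result is true for t = m, so c_m = -3^m - 2·5^m.
Then c_{m+1} = 3·c_m - 4·5^m = 3·(-3^m - 2·5^m) - 4·5^m = -3^(m + 1) - 2·5^(m + 1),
which is the claimed formula at t = m+1.
This completes the induction.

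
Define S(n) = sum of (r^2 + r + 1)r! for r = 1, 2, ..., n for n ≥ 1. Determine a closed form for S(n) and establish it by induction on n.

S(n) = (n + 1)(n + 1)! - 1

We claim S(n) = (n + 1)(n + 1)! - 1 for all n ≥ 1.
Base step (n = 1): S(1) = 3, and the closed form gives 3. They agree.
Suppose the result is true for n = r, so S(r) = (r + 1)(r + 1)! - 1.
Then S(r+1) = S(r) + ((r^2 + 3r + 3)(r + 1)!) = ((r + 1)(r + 1)! - 1) + ((r^2 + 3r + 3)(r + 1)!).
Simplifying, S(r+1) = ((r+1) + 1)((r+1) + 1)! - 1,
which is the closed form with n = r+1.
By induction, the statement is established for all n ≥ 1.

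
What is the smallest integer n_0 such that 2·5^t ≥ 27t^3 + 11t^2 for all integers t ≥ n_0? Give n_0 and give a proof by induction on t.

At t = 4: 1250 < 1904, so the inequality fails and n_0 ≥ 5. We prove 2·5^t ≥ 27t^3 + 11t^2 for all t ≥ 5.
Base step (t = 5): 2·5^t = 6250 and 27t^3 + 11t^2 = 3650, so 6250 ≥ 3650.
Inductive step: suppose the statement holds for some m ≥ 5, so 2·5^m ≥ 27m^3 + 11m^2.
Then 2·5^(m + 1) = 5·(2·5^m) ≥ 5·(27m^3 + 11m^2).
Also, for m ≥ 5 we have 5·(27m^3 + 11m^2) ≥ 27(m+1)^3 + 11(m+1)^2, since 5·(27m^3 + 11m^2) − (27(m+1)^3 + 11(m+1)^2) = 108m^3 - 37m^2 - 103m - 38, which is nonnegative for all m ≥ 5.
Combining, 2·5^(m + 1) ≥ 27(m+1)^3 + 11(m+1)^2.
Hence, by induction on t, the claim holds for every t ≥ 5.
Hence the smallest such n_0 is 5.

n_0 = 5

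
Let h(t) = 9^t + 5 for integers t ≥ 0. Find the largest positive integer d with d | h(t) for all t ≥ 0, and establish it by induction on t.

d = 2

Computing the first values: h(0) = 6 and h(1) = 14; gcd(6, 14) = 2, so d ≤ 2.
We prove 2 | 9^t + 5 for all t ≥ 0 by induction on t.
When t = 0: h(0) = 6 = 2·(3), so 2 | h(0).
Inductive step: assume the claim holds for t = i, i.e. 2 | h(i). Then
h(i+1) = 9^(i+1) + 5 = 9·(9^i + 5) - 40 = 9·h(i) - 40. The first term is divisible by 2 by the inductive hypothesis, and -40 is divisible by 2. Hence 2 | h(i+1).
This completes the induction.
Therefore the largest such d is 2.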